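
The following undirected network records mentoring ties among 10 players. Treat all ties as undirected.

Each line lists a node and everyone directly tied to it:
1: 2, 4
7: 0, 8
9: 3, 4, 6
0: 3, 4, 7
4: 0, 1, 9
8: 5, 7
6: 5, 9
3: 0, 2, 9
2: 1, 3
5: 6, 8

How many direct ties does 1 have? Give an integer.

2

1 is directly tied to 2 and 4. That is 2 neighbors, so the degree of 1 is 2.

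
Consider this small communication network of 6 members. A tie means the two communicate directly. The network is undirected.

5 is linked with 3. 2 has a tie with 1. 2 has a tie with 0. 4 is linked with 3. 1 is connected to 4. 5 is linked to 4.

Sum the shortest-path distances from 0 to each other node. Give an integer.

14

Distances from 0: 1:2, 2:1, 3:4, 4:3, 5:4.
Sum = 2 + 1 + 4 + 3 + 4 = 14.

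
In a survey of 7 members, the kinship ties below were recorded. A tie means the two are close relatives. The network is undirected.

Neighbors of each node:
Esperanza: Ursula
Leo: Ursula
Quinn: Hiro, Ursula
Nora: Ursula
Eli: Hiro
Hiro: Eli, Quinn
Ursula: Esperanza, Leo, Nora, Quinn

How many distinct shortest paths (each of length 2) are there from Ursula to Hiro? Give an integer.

The shortest distance is 2, and the only length-2 path is Ursula–Quinn–Hiro. So there is exactly 1 shortest path.

1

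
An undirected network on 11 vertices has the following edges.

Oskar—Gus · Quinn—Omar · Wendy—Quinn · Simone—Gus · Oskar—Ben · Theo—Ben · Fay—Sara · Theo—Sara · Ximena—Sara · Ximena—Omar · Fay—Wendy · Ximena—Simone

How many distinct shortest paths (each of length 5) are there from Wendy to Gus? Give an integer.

The shortest distance is 5. The length-5 paths are: Wendy–Fay–Sara–Ximena–Simone–Gus; Wendy–Quinn–Omar–Ximena–Simone–Gus.
That gives 2 distinct shortest paths.

2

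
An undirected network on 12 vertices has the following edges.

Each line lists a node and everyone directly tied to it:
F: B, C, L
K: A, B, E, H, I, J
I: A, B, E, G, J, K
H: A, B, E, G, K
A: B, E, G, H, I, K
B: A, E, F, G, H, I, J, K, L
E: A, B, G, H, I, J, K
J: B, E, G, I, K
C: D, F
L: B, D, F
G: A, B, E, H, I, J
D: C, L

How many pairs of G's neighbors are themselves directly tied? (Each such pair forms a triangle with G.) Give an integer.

12

G's neighbors: A, B, E, H, I, and J.
Neighbor pairs that are themselves tied: G–A–B; G–A–E; G–A–H; G–A–I; G–B–E; G–B–H; G–B–I; G–B–J; G–E–H; G–E–I; G–E–J; G–I–J. Each forms one triangle with G, for 12 in total.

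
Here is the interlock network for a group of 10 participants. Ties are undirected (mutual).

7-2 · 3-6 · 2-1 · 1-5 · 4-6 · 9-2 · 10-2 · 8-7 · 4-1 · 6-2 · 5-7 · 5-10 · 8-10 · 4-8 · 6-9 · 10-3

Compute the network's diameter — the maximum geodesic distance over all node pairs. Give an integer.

Eccentricity of each node (its greatest distance to any other): 1:3, 2:2, 3:3, 4:2, 5:3, 6:3, 7:3, 8:3, 9:3, 10:2.
The maximum eccentricity is 3, realized for instance by the pair 6–5 via 6 – 2 – 7 – 5. So the diameter is 3.

3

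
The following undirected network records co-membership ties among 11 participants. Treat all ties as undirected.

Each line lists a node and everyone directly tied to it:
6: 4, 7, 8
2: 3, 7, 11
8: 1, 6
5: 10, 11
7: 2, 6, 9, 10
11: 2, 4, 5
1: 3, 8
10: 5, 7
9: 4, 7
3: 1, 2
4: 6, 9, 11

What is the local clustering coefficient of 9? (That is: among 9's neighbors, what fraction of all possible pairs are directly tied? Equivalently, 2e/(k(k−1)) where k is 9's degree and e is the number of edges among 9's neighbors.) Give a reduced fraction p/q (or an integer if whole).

0

9's neighbors: 4 and 7 (k = 2).
Possible neighbor pairs: C(2,2) = 1. Edges among them: none → e = 0.
Clustering(9) = 0/1.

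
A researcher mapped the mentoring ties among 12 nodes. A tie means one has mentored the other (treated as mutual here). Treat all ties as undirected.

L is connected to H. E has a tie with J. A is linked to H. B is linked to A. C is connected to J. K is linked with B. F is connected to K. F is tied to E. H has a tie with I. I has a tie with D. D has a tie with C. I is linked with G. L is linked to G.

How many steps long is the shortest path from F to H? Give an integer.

One shortest route is F – K – B – A – H, which uses 4 edges, and at distance 3 from F we only reach {A, C}, which does not include H. So d(F,H) = 4.

4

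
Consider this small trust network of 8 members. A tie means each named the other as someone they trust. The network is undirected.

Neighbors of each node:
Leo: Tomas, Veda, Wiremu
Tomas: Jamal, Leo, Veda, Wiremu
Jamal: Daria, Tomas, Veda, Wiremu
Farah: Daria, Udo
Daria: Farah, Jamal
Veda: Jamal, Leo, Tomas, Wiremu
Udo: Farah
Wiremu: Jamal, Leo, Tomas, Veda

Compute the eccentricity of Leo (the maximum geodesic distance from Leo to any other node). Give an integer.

Distances from Leo: Daria:3, Farah:4, Jamal:2, Tomas:1, Udo:5, Veda:1, Wiremu:1.
The largest is 5 (to Udo), so the eccentricity of Leo is 5.

5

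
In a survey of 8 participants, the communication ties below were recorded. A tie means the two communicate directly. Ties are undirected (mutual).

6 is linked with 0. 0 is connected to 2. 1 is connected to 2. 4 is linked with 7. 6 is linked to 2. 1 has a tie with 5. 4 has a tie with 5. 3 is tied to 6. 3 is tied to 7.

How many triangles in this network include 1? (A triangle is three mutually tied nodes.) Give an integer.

0

1's neighbors are 2 and 5, but none of them are tied to each other, so no triangle contains 1.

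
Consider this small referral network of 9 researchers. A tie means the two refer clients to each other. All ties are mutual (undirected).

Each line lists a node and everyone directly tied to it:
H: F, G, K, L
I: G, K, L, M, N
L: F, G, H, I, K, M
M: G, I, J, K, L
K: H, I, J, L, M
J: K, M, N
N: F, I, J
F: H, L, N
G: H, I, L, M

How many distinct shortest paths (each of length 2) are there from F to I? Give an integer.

The shortest distance is 2. The length-2 paths are: F–N–I; F–L–I.
That gives 2 distinct shortest paths.

2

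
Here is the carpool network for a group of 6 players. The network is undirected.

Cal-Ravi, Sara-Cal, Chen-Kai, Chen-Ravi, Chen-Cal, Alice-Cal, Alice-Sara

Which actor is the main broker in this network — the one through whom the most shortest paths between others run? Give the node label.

Cal

Unnormalized betweenness of each node: Alice:0, Cal:6, Chen:4, Kai:0, Ravi:0, Sara:0.
Cal has the largest value, 6, making it the main broker — the node through which the most shortest paths run.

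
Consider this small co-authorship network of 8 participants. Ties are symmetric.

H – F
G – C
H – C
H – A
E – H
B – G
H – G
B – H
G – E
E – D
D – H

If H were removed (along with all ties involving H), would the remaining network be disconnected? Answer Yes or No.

Yes

Removing H leaves {B, C, D, E, and G} with no path to {A}, so the network splits into 3 components. H is a cut vertex.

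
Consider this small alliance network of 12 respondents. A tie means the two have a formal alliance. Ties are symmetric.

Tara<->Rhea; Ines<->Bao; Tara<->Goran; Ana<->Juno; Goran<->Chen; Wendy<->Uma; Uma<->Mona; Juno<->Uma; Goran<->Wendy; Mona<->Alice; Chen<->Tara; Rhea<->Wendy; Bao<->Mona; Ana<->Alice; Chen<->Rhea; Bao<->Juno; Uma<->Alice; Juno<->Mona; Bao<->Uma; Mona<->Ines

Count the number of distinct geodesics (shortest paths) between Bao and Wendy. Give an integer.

1

The shortest distance is 2, and the only length-2 path is Bao–Uma–Wendy. So there is exactly 1 shortest path.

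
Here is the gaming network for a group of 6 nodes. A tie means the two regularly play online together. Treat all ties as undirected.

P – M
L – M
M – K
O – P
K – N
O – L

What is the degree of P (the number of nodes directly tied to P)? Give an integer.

2

P is directly tied to M and O. That is 2 neighbors, so the degree of P is 2.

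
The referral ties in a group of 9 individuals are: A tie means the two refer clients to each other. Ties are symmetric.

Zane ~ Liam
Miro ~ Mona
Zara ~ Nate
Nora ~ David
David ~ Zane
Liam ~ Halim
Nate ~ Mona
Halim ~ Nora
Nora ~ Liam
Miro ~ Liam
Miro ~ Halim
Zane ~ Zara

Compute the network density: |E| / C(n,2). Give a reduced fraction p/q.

1/3

There are 12 edges and 9 nodes, so the maximum possible is C(9,2) = 36.
Density = 12/36 = 1/3.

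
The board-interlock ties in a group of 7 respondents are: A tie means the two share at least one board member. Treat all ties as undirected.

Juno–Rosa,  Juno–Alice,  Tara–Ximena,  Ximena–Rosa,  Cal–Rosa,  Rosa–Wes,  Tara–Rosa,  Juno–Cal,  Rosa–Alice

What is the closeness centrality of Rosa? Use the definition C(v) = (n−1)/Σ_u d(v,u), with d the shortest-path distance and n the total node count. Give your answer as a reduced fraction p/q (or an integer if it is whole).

Distances from Rosa: Alice:1, Cal:1, Juno:1, Tara:1, Wes:1, Ximena:1. Sum = 6.
n = 7, so closeness = 6/6 = 1.

1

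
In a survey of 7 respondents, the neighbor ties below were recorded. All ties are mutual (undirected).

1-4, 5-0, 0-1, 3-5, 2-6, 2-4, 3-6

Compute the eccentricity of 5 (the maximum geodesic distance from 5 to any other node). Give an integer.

3

Distances from 5: 0:1, 1:2, 2:3, 3:1, 4:3, 6:2.
The largest is 3 (to 4 and 2), so the eccentricity of 5 is 3.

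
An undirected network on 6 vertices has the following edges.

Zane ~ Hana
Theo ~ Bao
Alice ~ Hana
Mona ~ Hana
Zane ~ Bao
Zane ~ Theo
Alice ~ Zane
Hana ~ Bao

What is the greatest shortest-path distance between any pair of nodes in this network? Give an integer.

3

Eccentricity of each node (its greatest distance to any other): Alice:2, Bao:2, Hana:2, Mona:3, Theo:3, Zane:2.
The maximum eccentricity is 3, realized for instance by the pair Mona–Theo via Mona – Hana – Bao – Theo. So the diameter is 3.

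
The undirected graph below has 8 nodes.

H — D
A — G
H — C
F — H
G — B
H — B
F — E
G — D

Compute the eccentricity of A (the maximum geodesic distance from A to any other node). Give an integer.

5

Distances from A: B:2, C:4, D:2, E:5, F:4, G:1, H:3.
The largest is 5 (to E), so the eccentricity of A is 5.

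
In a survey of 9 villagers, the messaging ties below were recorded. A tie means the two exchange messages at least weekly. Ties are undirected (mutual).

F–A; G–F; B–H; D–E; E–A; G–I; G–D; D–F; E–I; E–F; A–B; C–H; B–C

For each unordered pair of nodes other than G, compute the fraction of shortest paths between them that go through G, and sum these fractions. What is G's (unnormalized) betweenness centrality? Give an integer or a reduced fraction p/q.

Pairs whose geodesics pass through G — I–D: 1/2; I–F: 1/2.
All other pairs contribute 0.
Summing the contributions gives betweenness(G) = 1.

1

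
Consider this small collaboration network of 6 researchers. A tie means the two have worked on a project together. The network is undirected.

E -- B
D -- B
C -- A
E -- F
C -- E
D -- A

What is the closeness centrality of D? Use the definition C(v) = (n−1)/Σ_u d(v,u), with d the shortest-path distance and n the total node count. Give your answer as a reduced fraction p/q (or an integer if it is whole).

5/9

Distances from D: A:1, B:1, C:2, E:2, F:3. Sum = 9.
n = 6, so closeness = 5/9.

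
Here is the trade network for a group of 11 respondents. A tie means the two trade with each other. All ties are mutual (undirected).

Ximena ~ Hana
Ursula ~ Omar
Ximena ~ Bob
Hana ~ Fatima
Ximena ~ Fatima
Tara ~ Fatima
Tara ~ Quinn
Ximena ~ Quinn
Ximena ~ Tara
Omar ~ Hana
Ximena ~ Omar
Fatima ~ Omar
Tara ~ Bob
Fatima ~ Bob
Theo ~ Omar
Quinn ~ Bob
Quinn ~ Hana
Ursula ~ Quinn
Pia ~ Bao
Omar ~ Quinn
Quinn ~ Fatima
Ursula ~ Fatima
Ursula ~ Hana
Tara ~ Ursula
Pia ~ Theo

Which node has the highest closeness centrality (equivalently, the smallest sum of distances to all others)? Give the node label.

Omar

Farness (sum of distances to all others) for each node — Bao:36, Bob:22, Fatima:16, Hana:18, Omar:15, Pia:27, Quinn:16, Tara:21, Theo:20, Ursula:18, Ximena:17.
The smallest farness is 15, for Omar, so Omar has the highest closeness.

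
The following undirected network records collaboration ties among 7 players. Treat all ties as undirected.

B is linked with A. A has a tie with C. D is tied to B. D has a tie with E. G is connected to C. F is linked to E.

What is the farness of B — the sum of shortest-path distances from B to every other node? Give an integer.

Distances from B: A:1, C:2, D:1, E:2, F:3, G:3.
Sum = 1 + 2 + 1 + 2 + 3 + 3 = 12.

12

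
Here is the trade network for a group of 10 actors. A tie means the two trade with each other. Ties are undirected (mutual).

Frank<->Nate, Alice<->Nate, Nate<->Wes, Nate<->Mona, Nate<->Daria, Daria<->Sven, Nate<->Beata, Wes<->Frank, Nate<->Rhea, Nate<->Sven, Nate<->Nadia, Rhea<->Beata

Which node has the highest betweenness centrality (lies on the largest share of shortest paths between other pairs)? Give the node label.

Nate

Unnormalized betweenness of each node: Alice:0, Beata:0, Daria:0, Frank:0, Mona:0, Nadia:0, Nate:33, Rhea:0, Sven:0, Wes:0.
Nate has the largest value, 33, making it the main broker — the node through which the most shortest paths run.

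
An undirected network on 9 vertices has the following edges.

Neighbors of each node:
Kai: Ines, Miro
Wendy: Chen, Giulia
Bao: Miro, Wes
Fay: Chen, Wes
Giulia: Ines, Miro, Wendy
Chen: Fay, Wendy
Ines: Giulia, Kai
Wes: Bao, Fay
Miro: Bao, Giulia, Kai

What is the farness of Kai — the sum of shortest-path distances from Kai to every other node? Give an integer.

20

Distances from Kai: Bao:2, Chen:4, Fay:4, Giulia:2, Ines:1, Miro:1, Wendy:3, Wes:3.
Sum = 2 + 4 + 4 + 2 + 1 + 1 + 3 + 3 = 20.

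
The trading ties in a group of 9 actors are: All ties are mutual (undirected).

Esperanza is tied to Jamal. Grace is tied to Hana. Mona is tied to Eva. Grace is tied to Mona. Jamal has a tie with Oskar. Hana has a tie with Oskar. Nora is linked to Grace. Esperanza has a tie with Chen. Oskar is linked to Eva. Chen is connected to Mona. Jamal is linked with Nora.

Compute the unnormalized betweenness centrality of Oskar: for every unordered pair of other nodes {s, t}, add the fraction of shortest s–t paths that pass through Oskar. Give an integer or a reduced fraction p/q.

16/3

Pairs whose geodesics pass through Oskar — Jamal–Hana: 1; Jamal–Eva: 1; Jamal–Mona: 1/3; Nora–Eva: 1/2; Hana–Eva: 1; Hana–Esperanza: 1; Eva–Esperanza: 1/2.
All other pairs contribute 0.
Summing the contributions gives betweenness(Oskar) = 16/3.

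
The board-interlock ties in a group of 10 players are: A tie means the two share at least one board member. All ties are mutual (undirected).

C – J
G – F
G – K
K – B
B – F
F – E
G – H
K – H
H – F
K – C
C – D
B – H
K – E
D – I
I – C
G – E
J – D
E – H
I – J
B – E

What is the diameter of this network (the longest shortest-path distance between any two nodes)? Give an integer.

4

Eccentricity of each node (its greatest distance to any other): B:3, C:3, D:4, E:3, F:4, G:3, H:3, I:4, J:4, K:2.
The maximum eccentricity is 4, realized for instance by the pair J–F via J – C – K – G – F. So the diameter is 4.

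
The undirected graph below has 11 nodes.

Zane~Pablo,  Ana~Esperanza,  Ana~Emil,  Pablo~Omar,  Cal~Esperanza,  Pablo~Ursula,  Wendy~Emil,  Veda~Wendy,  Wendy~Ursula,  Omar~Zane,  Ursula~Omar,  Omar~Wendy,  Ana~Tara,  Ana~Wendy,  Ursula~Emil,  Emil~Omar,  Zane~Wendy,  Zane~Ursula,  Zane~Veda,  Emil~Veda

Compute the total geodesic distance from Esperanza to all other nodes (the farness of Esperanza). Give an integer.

Distances from Esperanza: Ana:1, Cal:1, Emil:2, Omar:3, Pablo:4, Tara:2, Ursula:3, Veda:3, Wendy:2, Zane:3.
Sum = 1 + 1 + 2 + 3 + 4 + 2 + 3 + 3 + 2 + 3 = 24.

24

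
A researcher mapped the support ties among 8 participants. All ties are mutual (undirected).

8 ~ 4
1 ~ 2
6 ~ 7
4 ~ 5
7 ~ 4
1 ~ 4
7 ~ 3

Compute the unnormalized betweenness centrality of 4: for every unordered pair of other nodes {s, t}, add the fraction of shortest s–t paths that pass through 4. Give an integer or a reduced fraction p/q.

Pairs whose geodesics pass through 4 — 1–6: 1; 1–5: 1; 1–3: 1; 1–8: 1; 1–7: 1; 6–5: 1; 6–8: 1; 6–2: 1; 5–3: 1; 5–8: 1; 5–7: 1; 5–2: 1; 3–8: 1; 3–2: 1 … (+3 more pairs).
All other pairs contribute 0.
Summing the contributions gives betweenness(4) = 17.

17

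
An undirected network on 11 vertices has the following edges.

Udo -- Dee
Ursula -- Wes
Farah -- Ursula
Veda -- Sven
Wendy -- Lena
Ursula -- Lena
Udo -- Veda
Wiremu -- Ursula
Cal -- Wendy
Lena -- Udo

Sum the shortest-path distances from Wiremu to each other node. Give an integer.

Distances from Wiremu: Cal:4, Dee:4, Farah:2, Lena:2, Sven:5, Udo:3, Ursula:1, Veda:4, Wendy:3, Wes:2.
Sum = 4 + 4 + 2 + 2 + 5 + 3 + 1 + 4 + 3 + 2 = 30.

30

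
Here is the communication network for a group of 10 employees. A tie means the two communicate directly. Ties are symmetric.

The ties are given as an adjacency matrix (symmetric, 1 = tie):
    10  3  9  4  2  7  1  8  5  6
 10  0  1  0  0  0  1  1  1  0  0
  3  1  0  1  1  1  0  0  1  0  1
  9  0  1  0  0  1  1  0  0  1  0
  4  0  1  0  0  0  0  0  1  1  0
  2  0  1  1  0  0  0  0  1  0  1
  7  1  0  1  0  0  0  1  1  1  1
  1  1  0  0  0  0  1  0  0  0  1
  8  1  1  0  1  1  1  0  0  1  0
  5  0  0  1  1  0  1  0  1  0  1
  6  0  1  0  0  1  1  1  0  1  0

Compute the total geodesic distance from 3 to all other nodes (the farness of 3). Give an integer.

Distances from 3: 1:2, 2:1, 4:1, 5:2, 6:1, 7:2, 8:1, 9:1, 10:1.
Sum = 2 + 1 + 1 + 2 + 1 + 2 + 1 + 1 + 1 = 12.

12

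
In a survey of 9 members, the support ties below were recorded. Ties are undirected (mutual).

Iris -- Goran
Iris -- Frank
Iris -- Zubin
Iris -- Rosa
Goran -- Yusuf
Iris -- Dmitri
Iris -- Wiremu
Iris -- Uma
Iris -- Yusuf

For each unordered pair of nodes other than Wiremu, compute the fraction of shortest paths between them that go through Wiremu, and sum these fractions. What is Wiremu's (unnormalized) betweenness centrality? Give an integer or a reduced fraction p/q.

0

No shortest path between any pair of other nodes passes through Wiremu.
Summing the contributions gives betweenness(Wiremu) = 0.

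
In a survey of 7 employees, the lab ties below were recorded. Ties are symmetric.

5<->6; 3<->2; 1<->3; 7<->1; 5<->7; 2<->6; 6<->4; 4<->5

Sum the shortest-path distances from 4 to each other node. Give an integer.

Distances from 4: 1:3, 2:2, 3:3, 5:1, 6:1, 7:2.
Sum = 3 + 2 + 3 + 1 + 1 + 2 = 12.

12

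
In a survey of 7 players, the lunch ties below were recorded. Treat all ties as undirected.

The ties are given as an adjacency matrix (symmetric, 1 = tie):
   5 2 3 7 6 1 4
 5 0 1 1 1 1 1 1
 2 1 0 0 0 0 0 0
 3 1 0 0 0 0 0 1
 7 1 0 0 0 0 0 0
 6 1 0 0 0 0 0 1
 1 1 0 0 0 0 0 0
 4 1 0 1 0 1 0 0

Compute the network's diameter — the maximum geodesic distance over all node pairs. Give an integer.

Eccentricity of each node (its greatest distance to any other): 1:2, 2:2, 3:2, 4:2, 5:1, 6:2, 7:2.
The maximum eccentricity is 2, realized for instance by the pair 2–3 via 2 – 5 – 3. So the diameter is 2.

2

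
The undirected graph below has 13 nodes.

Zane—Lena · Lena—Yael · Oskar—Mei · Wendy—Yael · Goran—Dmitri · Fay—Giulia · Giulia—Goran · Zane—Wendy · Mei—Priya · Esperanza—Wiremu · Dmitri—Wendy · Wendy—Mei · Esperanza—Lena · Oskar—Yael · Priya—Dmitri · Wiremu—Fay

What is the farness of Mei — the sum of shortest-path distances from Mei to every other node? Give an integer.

33

Distances from Mei: Dmitri:2, Esperanza:4, Fay:5, Giulia:4, Goran:3, Lena:3, Oskar:1, Priya:1, Wendy:1, Wiremu:5, Yael:2, Zane:2.
Sum = 2 + 4 + 5 + 4 + 3 + 3 + 1 + 1 + 1 + 5 + 2 + 2 = 33.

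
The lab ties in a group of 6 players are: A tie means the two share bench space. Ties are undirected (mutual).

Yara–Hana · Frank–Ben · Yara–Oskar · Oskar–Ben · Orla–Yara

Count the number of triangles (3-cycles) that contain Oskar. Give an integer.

Oskar's neighbors are Ben and Yara, but none of them are tied to each other, so no triangle contains Oskar.

0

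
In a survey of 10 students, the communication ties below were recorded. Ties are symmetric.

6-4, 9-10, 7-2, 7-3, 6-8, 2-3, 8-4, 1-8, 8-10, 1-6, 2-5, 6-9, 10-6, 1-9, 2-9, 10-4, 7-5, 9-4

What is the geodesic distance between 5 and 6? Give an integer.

One shortest route is 5 – 2 – 9 – 6, which uses 3 edges, and at distance 2 from 5 we only reach {3, 9}, which does not include 6. So d(5,6) = 3.

3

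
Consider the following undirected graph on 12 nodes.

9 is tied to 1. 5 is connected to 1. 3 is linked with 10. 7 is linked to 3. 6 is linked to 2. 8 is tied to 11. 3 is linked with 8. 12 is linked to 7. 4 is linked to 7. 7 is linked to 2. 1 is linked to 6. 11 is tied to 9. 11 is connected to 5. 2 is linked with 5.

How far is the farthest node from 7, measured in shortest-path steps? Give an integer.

Distances from 7: 1:3, 2:1, 3:1, 4:1, 5:2, 6:2, 8:2, 9:4, 10:2, 11:3, 12:1.
The largest is 4 (to 9), so the eccentricity of 7 is 4.

4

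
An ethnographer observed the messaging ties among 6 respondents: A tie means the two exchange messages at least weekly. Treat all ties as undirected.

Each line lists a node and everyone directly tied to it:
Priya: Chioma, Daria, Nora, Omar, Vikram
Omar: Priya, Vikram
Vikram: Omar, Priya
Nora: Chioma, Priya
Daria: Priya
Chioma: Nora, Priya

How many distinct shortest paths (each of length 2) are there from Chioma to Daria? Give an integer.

The shortest distance is 2, and the only length-2 path is Chioma–Priya–Daria. So there is exactly 1 shortest path.

1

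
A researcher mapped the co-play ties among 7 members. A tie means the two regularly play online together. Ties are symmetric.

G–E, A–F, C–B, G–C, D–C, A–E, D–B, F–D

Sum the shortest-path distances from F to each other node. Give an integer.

11

Distances from F: A:1, B:2, C:2, D:1, E:2, G:3.
Sum = 1 + 2 + 2 + 1 + 2 + 3 = 11.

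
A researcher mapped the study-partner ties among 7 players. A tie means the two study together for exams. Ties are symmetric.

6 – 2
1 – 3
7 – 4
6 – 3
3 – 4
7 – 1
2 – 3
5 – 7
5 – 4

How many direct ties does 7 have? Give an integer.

7 is directly tied to 1, 4, and 5. That is 3 neighbors, so the degree of 7 is 3.

3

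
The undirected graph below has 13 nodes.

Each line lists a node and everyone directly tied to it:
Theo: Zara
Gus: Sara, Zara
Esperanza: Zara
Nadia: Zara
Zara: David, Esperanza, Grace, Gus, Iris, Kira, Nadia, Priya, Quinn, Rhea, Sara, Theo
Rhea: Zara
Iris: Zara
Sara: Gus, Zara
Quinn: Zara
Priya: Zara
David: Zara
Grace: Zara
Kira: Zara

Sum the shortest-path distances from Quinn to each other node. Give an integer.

23

Distances from Quinn: David:2, Esperanza:2, Grace:2, Gus:2, Iris:2, Kira:2, Nadia:2, Priya:2, Rhea:2, Sara:2, Theo:2, Zara:1.
Sum = 2 + 2 + 2 + 2 + 2 + 2 + 2 + 2 + 2 + 2 + 2 + 1 = 23.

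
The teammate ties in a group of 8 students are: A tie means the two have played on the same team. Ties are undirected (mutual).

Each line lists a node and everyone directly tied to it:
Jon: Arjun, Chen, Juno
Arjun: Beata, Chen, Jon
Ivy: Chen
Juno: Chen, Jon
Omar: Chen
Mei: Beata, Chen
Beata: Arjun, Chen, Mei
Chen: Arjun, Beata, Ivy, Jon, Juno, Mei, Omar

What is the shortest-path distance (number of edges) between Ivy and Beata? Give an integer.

2

One shortest route is Ivy – Chen – Beata, which uses 2 edges, and Ivy and Beata are not directly tied, so nothing shorter exists. So d(Ivy,Beata) = 2.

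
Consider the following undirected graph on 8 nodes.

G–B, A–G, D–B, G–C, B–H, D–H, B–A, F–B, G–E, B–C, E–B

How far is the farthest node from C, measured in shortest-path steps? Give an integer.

Distances from C: A:2, B:1, D:2, E:2, F:2, G:1, H:2.
The largest is 2 (to F, A, H, E, and D), so the eccentricity of C is 2.

2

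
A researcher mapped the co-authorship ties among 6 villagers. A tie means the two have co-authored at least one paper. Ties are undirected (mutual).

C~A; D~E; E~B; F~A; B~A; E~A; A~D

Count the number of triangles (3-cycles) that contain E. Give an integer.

2

E's neighbors: A, B, and D.
Neighbor pairs that are themselves tied: E–A–B; E–A–D. Each forms one triangle with E, for 2 in total.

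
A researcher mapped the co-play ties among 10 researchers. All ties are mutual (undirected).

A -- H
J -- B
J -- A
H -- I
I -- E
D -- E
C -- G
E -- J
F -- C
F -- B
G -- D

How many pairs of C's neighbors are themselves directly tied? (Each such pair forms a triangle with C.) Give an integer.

0

C's neighbors are F and G, but none of them are tied to each other, so no triangle contains C.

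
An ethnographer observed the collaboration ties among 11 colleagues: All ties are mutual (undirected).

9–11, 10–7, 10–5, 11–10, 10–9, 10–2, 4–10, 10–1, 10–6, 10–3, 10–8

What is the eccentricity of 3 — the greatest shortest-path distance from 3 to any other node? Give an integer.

2

Distances from 3: 1:2, 2:2, 4:2, 5:2, 6:2, 7:2, 8:2, 9:2, 10:1, 11:2.
The largest is 2 (to 11, 5, 8, 9, 1, 2, 7, 4, and 6), so the eccentricity of 3 is 2.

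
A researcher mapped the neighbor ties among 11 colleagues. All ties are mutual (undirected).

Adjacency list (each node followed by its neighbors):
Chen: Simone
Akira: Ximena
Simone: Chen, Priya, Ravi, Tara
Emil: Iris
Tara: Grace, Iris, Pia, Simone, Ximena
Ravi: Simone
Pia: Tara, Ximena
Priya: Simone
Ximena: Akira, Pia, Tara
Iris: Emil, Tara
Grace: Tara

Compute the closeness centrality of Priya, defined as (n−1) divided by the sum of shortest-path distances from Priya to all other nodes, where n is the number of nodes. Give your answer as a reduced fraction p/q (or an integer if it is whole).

10/27

Distances from Priya: Akira:4, Chen:2, Emil:4, Grace:3, Iris:3, Pia:3, Ravi:2, Simone:1, Tara:2, Ximena:3. Sum = 27.
n = 11, so closeness = 10/27.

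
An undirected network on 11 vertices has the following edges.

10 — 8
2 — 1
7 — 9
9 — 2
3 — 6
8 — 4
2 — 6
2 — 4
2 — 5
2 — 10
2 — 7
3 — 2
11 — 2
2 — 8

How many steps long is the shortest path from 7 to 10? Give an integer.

One shortest route is 7 – 2 – 10, which uses 2 edges, and 7 and 10 are not directly tied, so nothing shorter exists. So d(7,10) = 2.

2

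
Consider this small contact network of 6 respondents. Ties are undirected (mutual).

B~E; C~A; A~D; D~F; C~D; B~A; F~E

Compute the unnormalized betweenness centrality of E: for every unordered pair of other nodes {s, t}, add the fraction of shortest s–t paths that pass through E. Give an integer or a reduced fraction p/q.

1

Pairs whose geodesics pass through E — B–F: 1.
All other pairs contribute 0.
Summing the contributions gives betweenness(E) = 1.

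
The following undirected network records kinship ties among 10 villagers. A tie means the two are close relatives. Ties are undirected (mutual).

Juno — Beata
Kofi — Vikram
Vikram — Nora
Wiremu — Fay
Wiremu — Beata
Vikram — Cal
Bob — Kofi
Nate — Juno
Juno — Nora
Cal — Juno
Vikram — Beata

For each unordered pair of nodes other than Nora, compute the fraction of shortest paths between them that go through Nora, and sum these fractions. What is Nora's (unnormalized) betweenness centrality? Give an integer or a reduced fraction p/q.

Pairs whose geodesics pass through Nora — Vikram–Juno: 1/3; Vikram–Nate: 1/3; Juno–Kofi: 1/3; Juno–Bob: 1/3; Kofi–Nate: 1/3; Bob–Nate: 1/3.
All other pairs contribute 0.
Summing the contributions gives betweenness(Nora) = 2.

2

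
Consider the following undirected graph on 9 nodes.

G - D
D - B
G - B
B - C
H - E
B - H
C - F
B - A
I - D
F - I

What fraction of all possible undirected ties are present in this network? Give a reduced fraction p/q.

5/18

There are 10 edges and 9 nodes, so the maximum possible is C(9,2) = 36.
Density = 10/36 = 5/18.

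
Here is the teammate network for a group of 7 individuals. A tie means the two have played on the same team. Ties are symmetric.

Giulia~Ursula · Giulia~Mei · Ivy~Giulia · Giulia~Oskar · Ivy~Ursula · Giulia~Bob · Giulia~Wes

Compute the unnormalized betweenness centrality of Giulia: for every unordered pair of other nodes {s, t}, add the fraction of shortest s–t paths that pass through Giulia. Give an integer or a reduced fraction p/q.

14

Pairs whose geodesics pass through Giulia — Mei–Bob: 1; Mei–Oskar: 1; Mei–Ursula: 1; Mei–Wes: 1; Mei–Ivy: 1; Bob–Oskar: 1; Bob–Ursula: 1; Bob–Wes: 1; Bob–Ivy: 1; Oskar–Ursula: 1; Oskar–Wes: 1; Oskar–Ivy: 1; Ursula–Wes: 1; Wes–Ivy: 1.
All other pairs contribute 0.
Summing the contributions gives betweenness(Giulia) = 14.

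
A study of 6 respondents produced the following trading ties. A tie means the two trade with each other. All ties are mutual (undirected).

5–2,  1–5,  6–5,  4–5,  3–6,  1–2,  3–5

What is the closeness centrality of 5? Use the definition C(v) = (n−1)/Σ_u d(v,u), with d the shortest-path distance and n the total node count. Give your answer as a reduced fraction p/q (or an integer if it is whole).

Distances from 5: 1:1, 2:1, 3:1, 4:1, 6:1. Sum = 5.
n = 6, so closeness = 5/5 = 1.

1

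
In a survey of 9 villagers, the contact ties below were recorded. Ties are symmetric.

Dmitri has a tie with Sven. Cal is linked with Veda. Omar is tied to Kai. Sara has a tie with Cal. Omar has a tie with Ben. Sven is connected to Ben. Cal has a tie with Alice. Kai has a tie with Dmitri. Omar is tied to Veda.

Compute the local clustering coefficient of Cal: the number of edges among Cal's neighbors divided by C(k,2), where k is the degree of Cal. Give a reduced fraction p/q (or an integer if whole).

0

Cal's neighbors: Alice, Sara, and Veda (k = 3).
Possible neighbor pairs: C(3,2) = 3. Edges among them: none → e = 0.
Clustering(Cal) = 0/3 = 0.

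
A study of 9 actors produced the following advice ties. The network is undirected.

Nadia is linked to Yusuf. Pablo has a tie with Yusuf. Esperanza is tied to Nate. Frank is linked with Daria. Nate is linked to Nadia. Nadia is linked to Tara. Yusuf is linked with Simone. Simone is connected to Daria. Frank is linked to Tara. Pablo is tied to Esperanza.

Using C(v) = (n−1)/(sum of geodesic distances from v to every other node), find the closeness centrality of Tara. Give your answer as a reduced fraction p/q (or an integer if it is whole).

8/17

Distances from Tara: Daria:2, Esperanza:3, Frank:1, Nadia:1, Nate:2, Pablo:3, Simone:3, Yusuf:2. Sum = 17.
n = 9, so closeness = 8/17.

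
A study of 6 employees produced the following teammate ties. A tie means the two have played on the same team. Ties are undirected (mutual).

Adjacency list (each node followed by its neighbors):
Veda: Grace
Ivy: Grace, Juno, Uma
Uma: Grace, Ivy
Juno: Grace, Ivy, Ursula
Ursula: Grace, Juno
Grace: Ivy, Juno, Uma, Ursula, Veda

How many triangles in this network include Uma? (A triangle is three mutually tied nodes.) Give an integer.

Uma's neighbors: Grace and Ivy.
Neighbor pairs that are themselves tied: Uma–Grace–Ivy. Each forms one triangle with Uma, for 1 in total.

1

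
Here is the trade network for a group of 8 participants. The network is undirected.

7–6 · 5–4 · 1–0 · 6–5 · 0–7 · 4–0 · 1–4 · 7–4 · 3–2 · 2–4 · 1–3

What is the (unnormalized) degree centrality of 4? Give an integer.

4 is directly tied to 0, 1, 2, 5, and 7. That is 5 neighbors, so the degree of 4 is 5.

5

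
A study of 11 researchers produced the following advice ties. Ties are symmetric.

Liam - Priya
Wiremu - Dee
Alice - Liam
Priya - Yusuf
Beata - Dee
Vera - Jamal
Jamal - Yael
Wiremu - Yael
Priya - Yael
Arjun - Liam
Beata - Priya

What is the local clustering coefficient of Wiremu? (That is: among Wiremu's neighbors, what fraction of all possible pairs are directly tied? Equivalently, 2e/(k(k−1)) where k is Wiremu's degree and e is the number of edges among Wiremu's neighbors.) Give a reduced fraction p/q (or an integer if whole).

0

Wiremu's neighbors: Dee and Yael (k = 2).
Possible neighbor pairs: C(2,2) = 1. Edges among them: none → e = 0.
Clustering(Wiremu) = 0/1.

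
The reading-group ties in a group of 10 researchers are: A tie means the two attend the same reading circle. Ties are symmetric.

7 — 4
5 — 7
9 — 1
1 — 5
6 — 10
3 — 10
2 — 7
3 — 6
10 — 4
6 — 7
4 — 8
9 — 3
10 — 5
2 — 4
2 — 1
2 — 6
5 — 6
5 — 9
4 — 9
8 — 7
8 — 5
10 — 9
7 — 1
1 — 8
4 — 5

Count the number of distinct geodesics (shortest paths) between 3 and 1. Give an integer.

The shortest distance is 2, and the only length-2 path is 3–9–1. So there is exactly 1 shortest path.

1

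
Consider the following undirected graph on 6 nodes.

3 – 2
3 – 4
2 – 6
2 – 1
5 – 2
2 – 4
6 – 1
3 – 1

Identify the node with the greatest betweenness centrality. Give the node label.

Unnormalized betweenness of each node: 1:1/2, 2:6, 3:1/2, 4:0, 5:0, 6:0.
2 has the largest value, 6, making it the main broker — the node through which the most shortest paths run.

2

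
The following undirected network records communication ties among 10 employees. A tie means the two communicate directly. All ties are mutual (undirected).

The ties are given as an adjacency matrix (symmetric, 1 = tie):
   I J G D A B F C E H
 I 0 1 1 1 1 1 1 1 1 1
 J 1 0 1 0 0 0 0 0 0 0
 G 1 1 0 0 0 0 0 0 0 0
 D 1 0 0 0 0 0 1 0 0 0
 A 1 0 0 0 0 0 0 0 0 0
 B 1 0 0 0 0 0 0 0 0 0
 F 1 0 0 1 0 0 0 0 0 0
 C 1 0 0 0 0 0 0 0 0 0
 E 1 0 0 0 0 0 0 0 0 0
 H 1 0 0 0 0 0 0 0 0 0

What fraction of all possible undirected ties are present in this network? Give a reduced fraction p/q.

11/45

There are 11 edges and 10 nodes, so the maximum possible is C(10,2) = 45.
Density = 11/45.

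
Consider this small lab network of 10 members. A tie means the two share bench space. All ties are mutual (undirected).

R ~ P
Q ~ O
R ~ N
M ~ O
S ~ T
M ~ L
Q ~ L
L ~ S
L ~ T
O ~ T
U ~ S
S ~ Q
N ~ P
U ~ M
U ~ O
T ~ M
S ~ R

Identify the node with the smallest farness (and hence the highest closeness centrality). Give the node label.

Farness (sum of distances to all others) for each node — L:16, M:19, N:24, O:19, P:24, Q:17, R:17, S:13, T:16, U:17.
The smallest farness is 13, for S, so S has the highest closeness.

S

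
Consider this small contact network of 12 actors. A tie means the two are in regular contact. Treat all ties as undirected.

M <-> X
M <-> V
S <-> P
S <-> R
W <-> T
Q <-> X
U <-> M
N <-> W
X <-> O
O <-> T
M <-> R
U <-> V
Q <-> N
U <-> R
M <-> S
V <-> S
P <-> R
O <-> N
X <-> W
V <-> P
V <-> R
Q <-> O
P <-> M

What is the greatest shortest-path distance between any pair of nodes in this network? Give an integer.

Eccentricity of each node (its greatest distance to any other): M:3, N:4, O:3, P:4, Q:3, R:4, S:4, T:4, U:4, V:4, W:3, X:2.
The maximum eccentricity is 4, realized for instance by the pair U–T via U – M – X – W – T. So the diameter is 4.

4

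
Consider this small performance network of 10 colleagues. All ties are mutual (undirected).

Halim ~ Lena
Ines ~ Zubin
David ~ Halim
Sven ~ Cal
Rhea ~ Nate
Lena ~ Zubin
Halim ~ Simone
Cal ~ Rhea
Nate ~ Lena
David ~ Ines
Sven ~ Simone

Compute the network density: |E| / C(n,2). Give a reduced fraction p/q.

11/45

There are 11 edges and 10 nodes, so the maximum possible is C(10,2) = 45.
Density = 11/45.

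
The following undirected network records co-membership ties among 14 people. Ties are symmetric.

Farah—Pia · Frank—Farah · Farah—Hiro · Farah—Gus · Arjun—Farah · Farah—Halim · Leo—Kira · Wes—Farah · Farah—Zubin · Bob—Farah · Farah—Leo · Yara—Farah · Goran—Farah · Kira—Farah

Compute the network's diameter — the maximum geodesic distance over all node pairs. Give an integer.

2

Eccentricity of each node (its greatest distance to any other): Arjun:2, Bob:2, Farah:1, Frank:2, Goran:2, Gus:2, Halim:2, Hiro:2, Kira:2, Leo:2, Pia:2, Wes:2, Yara:2, Zubin:2.
The maximum eccentricity is 2, realized for instance by the pair Hiro–Bob via Hiro – Farah – Bob. So the diameter is 2.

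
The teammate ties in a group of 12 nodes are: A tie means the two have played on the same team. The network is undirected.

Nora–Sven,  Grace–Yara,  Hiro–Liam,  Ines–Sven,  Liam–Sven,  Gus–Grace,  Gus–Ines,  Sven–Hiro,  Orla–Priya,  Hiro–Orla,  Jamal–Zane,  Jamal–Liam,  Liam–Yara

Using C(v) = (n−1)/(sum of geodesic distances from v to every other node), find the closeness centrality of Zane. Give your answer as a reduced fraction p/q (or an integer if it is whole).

Distances from Zane: Grace:4, Gus:5, Hiro:3, Ines:4, Jamal:1, Liam:2, Nora:4, Orla:4, Priya:5, Sven:3, Yara:3. Sum = 38.
n = 12, so closeness = 11/38.

11/38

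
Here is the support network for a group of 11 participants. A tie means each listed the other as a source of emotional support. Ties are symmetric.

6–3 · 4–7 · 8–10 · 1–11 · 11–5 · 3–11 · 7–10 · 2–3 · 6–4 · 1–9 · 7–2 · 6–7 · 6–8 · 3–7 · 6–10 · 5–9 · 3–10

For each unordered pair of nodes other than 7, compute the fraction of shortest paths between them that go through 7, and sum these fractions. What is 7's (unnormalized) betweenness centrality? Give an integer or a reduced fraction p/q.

11/2

Pairs whose geodesics pass through 7 — 11–4: 1/2; 1–4: 1/2; 9–4: 2/4; 5–4: 1/2; 10–4: 1/2; 10–2: 1/2; 8–2: 2/4; 6–2: 1/2; 3–4: 1/2; 4–2: 1.
All other pairs contribute 0.
Summing the contributions gives betweenness(7) = 11/2.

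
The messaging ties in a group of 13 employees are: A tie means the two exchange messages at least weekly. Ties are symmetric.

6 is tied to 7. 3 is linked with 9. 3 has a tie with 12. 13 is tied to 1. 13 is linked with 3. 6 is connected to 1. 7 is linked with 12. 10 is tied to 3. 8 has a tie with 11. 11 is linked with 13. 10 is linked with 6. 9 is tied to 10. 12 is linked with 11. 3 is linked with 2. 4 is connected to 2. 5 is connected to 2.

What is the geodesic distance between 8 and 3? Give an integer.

3

One shortest route is 8 – 11 – 12 – 3, which uses 3 edges, and at distance 2 from 8 we only reach {12, 13}, which does not include 3. So d(8,3) = 3.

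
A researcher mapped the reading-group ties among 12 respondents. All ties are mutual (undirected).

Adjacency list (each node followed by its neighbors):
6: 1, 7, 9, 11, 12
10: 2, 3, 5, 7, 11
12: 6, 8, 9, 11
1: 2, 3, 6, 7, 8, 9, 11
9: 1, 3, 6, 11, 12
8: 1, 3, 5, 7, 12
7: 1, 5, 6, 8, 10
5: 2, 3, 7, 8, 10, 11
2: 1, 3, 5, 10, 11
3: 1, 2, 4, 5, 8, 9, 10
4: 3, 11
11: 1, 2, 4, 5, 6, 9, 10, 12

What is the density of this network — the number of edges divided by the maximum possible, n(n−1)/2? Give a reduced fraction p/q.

16/33

There are 32 edges and 12 nodes, so the maximum possible is C(12,2) = 66.
Density = 32/66 = 16/33.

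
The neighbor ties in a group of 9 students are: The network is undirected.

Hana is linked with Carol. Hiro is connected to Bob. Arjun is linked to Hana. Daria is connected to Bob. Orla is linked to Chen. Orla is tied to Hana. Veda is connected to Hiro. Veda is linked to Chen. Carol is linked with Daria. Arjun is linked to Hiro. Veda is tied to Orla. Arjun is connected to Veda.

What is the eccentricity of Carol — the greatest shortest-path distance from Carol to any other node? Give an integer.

3

Distances from Carol: Arjun:2, Bob:2, Chen:3, Daria:1, Hana:1, Hiro:3, Orla:2, Veda:3.
The largest is 3 (to Hiro, Veda, and Chen), so the eccentricity of Carol is 3.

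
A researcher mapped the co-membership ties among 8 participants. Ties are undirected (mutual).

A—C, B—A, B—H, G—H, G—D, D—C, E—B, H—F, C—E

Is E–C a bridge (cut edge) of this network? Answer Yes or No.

Even without that edge, E still reaches C via E – B – A – C, so the network stays connected. Not a bridge.

No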